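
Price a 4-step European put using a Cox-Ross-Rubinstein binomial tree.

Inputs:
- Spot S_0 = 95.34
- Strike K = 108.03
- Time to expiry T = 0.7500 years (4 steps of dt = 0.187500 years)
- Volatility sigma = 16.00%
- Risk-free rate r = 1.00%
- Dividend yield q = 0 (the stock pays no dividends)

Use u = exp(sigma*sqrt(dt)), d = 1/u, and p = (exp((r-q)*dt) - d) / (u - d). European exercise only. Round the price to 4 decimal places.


Answer: Price = V(0,0) = 13.3129

Derivation:
dt = T/N = 0.187500
u = exp(sigma*sqrt(dt)) = 1.071738; d = 1/u = 0.933063
p = (exp((r-q)*dt) - d) / (u - d) = 0.496220
Discount per step: exp(-r*dt) = 0.998127
Stock lattice S(k, i) with i counting down-moves:
  k=0: S(0,0) = 95.3400
  k=1: S(1,0) = 102.1795; S(1,1) = 88.9583
  k=2: S(2,0) = 109.5097; S(2,1) = 95.3400; S(2,2) = 83.0037
  k=3: S(3,0) = 117.3658; S(3,1) = 102.1795; S(3,2) = 88.9583; S(3,3) = 77.4477
  k=4: S(4,0) = 125.7854; S(4,1) = 109.5097; S(4,2) = 95.3400; S(4,3) = 83.0037; S(4,4) = 72.2637
Terminal payoffs V(N, i) = max(K - S_T, 0):
  V(4,0) = 0.000000; V(4,1) = 0.000000; V(4,2) = 12.690000; V(4,3) = 25.026283; V(4,4) = 35.766344
Backward induction: V(k, i) = exp(-r*dt) * [p * V(k+1, i) + (1-p) * V(k+1, i+1)].
  V(3,0) = exp(-r*dt) * [p*0.000000 + (1-p)*0.000000] = 0.000000
  V(3,1) = exp(-r*dt) * [p*0.000000 + (1-p)*12.690000] = 6.380994
  V(3,2) = exp(-r*dt) * [p*12.690000 + (1-p)*25.026283] = 18.869360
  V(3,3) = exp(-r*dt) * [p*25.026283 + (1-p)*35.766344] = 30.379896
  V(2,0) = exp(-r*dt) * [p*0.000000 + (1-p)*6.380994] = 3.208596
  V(2,1) = exp(-r*dt) * [p*6.380994 + (1-p)*18.869360] = 12.648645
  V(2,2) = exp(-r*dt) * [p*18.869360 + (1-p)*30.379896] = 24.621930
  V(1,0) = exp(-r*dt) * [p*3.208596 + (1-p)*12.648645] = 7.949386
  V(1,1) = exp(-r*dt) * [p*12.648645 + (1-p)*24.621930] = 18.645554
  V(0,0) = exp(-r*dt) * [p*7.949386 + (1-p)*18.645554] = 13.312917


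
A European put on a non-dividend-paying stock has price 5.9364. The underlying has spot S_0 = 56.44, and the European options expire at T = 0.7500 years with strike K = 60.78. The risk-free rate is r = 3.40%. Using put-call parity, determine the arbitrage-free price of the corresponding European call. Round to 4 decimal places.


Put-call parity: C - P = S_0 * exp(-qT) - K * exp(-rT).
S_0 * exp(-qT) = 56.4400 * 1.00000000 = 56.44000000
K * exp(-rT) = 60.7800 * 0.97482238 = 59.24970419
C = P + S*exp(-qT) - K*exp(-rT)
C = 5.9364 + 56.44000000 - 59.24970419 = 3.1267

Answer: Call price = 3.1267


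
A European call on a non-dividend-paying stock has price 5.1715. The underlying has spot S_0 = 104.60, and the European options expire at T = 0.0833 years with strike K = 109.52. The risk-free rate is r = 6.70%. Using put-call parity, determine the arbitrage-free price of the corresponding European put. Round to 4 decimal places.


Put-call parity: C - P = S_0 * exp(-qT) - K * exp(-rT).
S_0 * exp(-qT) = 104.6000 * 1.00000000 = 104.60000000
K * exp(-rT) = 109.5200 * 0.99443445 = 108.91046046
P = C - S*exp(-qT) + K*exp(-rT)
P = 5.1715 - 104.60000000 + 108.91046046 = 9.4820

Answer: Put price = 9.4820


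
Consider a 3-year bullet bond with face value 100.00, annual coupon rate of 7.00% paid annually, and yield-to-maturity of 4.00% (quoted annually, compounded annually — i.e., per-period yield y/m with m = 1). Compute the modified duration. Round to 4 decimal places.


Coupon per period c = face * coupon_rate / m = 7.000000
Periods per year m = 1; per-period yield y/m = 0.040000
Number of cashflows N = 3
Cashflows (t years, CF_t, discount factor 1/(1+y/m)^(m*t), PV):
  t = 1.0000: CF_t = 7.000000, DF = 0.961538, PV = 6.730769
  t = 2.0000: CF_t = 7.000000, DF = 0.924556, PV = 6.471893
  t = 3.0000: CF_t = 107.000000, DF = 0.888996, PV = 95.122610
Price P = sum_t PV_t = 108.325273
First compute Macaulay numerator sum_t t * PV_t:
  t * PV_t at t = 1.0000: 6.730769
  t * PV_t at t = 2.0000: 12.943787
  t * PV_t at t = 3.0000: 285.367831
Macaulay duration D = 305.042387 / 108.325273 = 2.815985
Modified duration = D / (1 + y/m) = 2.815985 / (1 + 0.040000) = 2.707678

Answer: Modified duration = 2.7077


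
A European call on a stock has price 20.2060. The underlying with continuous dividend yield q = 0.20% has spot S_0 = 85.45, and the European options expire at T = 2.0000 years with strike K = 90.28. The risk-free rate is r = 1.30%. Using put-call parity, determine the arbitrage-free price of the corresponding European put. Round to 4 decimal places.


Put-call parity: C - P = S_0 * exp(-qT) - K * exp(-rT).
S_0 * exp(-qT) = 85.4500 * 0.99600799 = 85.10888269
K * exp(-rT) = 90.2800 * 0.97433509 = 87.96297189
P = C - S*exp(-qT) + K*exp(-rT)
P = 20.2060 - 85.10888269 + 87.96297189 = 23.0601

Answer: Put price = 23.0601


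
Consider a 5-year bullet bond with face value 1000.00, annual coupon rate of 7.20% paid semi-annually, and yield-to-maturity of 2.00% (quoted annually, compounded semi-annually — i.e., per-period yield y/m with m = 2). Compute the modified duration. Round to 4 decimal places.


Answer: Modified duration = 4.3299

Derivation:
Coupon per period c = face * coupon_rate / m = 36.000000
Periods per year m = 2; per-period yield y/m = 0.010000
Number of cashflows N = 10
Cashflows (t years, CF_t, discount factor 1/(1+y/m)^(m*t), PV):
  t = 0.5000: CF_t = 36.000000, DF = 0.990099, PV = 35.643564
  t = 1.0000: CF_t = 36.000000, DF = 0.980296, PV = 35.290658
  t = 1.5000: CF_t = 36.000000, DF = 0.970590, PV = 34.941245
  t = 2.0000: CF_t = 36.000000, DF = 0.960980, PV = 34.595292
  t = 2.5000: CF_t = 36.000000, DF = 0.951466, PV = 34.252765
  t = 3.0000: CF_t = 36.000000, DF = 0.942045, PV = 33.913628
  t = 3.5000: CF_t = 36.000000, DF = 0.932718, PV = 33.577850
  t = 4.0000: CF_t = 36.000000, DF = 0.923483, PV = 33.245396
  t = 4.5000: CF_t = 36.000000, DF = 0.914340, PV = 32.916234
  t = 5.0000: CF_t = 1036.000000, DF = 0.905287, PV = 937.877285
Price P = sum_t PV_t = 1246.253918
First compute Macaulay numerator sum_t t * PV_t:
  t * PV_t at t = 0.5000: 17.821782
  t * PV_t at t = 1.0000: 35.290658
  t * PV_t at t = 1.5000: 52.411868
  t * PV_t at t = 2.0000: 69.190585
  t * PV_t at t = 2.5000: 85.631912
  t * PV_t at t = 3.0000: 101.740885
  t * PV_t at t = 3.5000: 117.522475
  t * PV_t at t = 4.0000: 132.981584
  t * PV_t at t = 4.5000: 148.123052
  t * PV_t at t = 5.0000: 4689.386425
Macaulay duration D = 5450.101226 / 1246.253918 = 4.373187
Modified duration = D / (1 + y/m) = 4.373187 / (1 + 0.010000) = 4.329888


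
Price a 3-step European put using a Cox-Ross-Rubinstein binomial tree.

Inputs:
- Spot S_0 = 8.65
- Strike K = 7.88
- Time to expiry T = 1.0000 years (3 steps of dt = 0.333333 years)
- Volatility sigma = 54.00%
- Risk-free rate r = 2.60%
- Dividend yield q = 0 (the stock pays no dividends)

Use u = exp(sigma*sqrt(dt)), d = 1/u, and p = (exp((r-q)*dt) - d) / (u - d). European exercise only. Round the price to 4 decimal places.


dt = T/N = 0.333333
u = exp(sigma*sqrt(dt)) = 1.365839; d = 1/u = 0.732151
p = (exp((r-q)*dt) - d) / (u - d) = 0.436419
Discount per step: exp(-r*dt) = 0.991371
Stock lattice S(k, i) with i counting down-moves:
  k=0: S(0,0) = 8.6500
  k=1: S(1,0) = 11.8145; S(1,1) = 6.3331
  k=2: S(2,0) = 16.1367; S(2,1) = 8.6500; S(2,2) = 4.6368
  k=3: S(3,0) = 22.0402; S(3,1) = 11.8145; S(3,2) = 6.3331; S(3,3) = 3.3948
Terminal payoffs V(N, i) = max(K - S_T, 0):
  V(3,0) = 0.000000; V(3,1) = 0.000000; V(3,2) = 1.546898; V(3,3) = 4.485176
Backward induction: V(k, i) = exp(-r*dt) * [p * V(k+1, i) + (1-p) * V(k+1, i+1)].
  V(2,0) = exp(-r*dt) * [p*0.000000 + (1-p)*0.000000] = 0.000000
  V(2,1) = exp(-r*dt) * [p*0.000000 + (1-p)*1.546898] = 0.864279
  V(2,2) = exp(-r*dt) * [p*1.546898 + (1-p)*4.485176] = 3.175218
  V(1,0) = exp(-r*dt) * [p*0.000000 + (1-p)*0.864279] = 0.482888
  V(1,1) = exp(-r*dt) * [p*0.864279 + (1-p)*3.175218] = 2.147984
  V(0,0) = exp(-r*dt) * [p*0.482888 + (1-p)*2.147984] = 1.409040

Answer: Price = V(0,0) = 1.4090


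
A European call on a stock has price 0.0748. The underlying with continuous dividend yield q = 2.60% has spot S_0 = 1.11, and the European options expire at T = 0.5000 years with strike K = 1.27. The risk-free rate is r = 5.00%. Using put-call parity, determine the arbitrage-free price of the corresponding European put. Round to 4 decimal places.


Put-call parity: C - P = S_0 * exp(-qT) - K * exp(-rT).
S_0 * exp(-qT) = 1.1100 * 0.98708414 = 1.09566339
K * exp(-rT) = 1.2700 * 0.97530991 = 1.23864359
P = C - S*exp(-qT) + K*exp(-rT)
P = 0.0748 - 1.09566339 + 1.23864359 = 0.2178

Answer: Put price = 0.2178


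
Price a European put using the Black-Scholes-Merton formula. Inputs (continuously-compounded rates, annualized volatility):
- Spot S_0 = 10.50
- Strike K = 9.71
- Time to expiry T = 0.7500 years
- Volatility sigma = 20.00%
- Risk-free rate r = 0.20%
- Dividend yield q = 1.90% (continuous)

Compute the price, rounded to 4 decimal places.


Answer: Price = 0.4124

Derivation:
d1 = (ln(S/K) + (r - q + 0.5*sigma^2) * T) / (sigma * sqrt(T)) = 0.46458784
d2 = d1 - sigma * sqrt(T) = 0.29138276
exp(-rT) = 0.99850112; exp(-qT) = 0.98585105
P = K * exp(-rT) * N(-d2) - S_0 * exp(-qT) * N(-d1)
N(-d1) = 0.32111332; N(-d2) = 0.38537930
P = 9.7100 * 0.99850112 * 0.38537930 - 10.5000 * 0.98585105 * 0.32111332 = 0.4124


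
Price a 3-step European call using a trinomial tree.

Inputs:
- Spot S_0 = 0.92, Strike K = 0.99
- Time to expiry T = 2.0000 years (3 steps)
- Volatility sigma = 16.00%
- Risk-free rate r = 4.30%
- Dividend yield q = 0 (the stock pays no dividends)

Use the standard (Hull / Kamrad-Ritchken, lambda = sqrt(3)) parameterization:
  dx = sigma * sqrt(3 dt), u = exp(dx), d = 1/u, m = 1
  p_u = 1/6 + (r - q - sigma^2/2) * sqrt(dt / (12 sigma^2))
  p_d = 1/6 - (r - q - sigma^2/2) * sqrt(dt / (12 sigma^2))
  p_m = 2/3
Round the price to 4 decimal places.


Answer: Price = V(0,0) = 0.0892

Derivation:
dt = T/N = 0.666667; dx = sigma*sqrt(3*dt) = 0.226274
u = exp(dx) = 1.253919; d = 1/u = 0.797499
p_u = 0.211155, p_m = 0.666667, p_d = 0.122178
Discount per step: exp(-r*dt) = 0.971740
Stock lattice S(k, j) with j the centered position index:
  k=0: S(0,+0) = 0.9200
  k=1: S(1,-1) = 0.7337; S(1,+0) = 0.9200; S(1,+1) = 1.1536
  k=2: S(2,-2) = 0.5851; S(2,-1) = 0.7337; S(2,+0) = 0.9200; S(2,+1) = 1.1536; S(2,+2) = 1.4465
  k=3: S(3,-3) = 0.4666; S(3,-2) = 0.5851; S(3,-1) = 0.7337; S(3,+0) = 0.9200; S(3,+1) = 1.1536; S(3,+2) = 1.4465; S(3,+3) = 1.8138
Terminal payoffs V(N, j) = max(S_T - K, 0):
  V(3,-3) = 0.000000; V(3,-2) = 0.000000; V(3,-1) = 0.000000; V(3,+0) = 0.000000; V(3,+1) = 0.163606; V(3,+2) = 0.456529; V(3,+3) = 0.823830
Backward induction: V(k, j) = exp(-r*dt) * [p_u * V(k+1, j+1) + p_m * V(k+1, j) + p_d * V(k+1, j-1)]
  V(2,-2) = exp(-r*dt) * [p_u*0.000000 + p_m*0.000000 + p_d*0.000000] = 0.000000
  V(2,-1) = exp(-r*dt) * [p_u*0.000000 + p_m*0.000000 + p_d*0.000000] = 0.000000
  V(2,+0) = exp(-r*dt) * [p_u*0.163606 + p_m*0.000000 + p_d*0.000000] = 0.033570
  V(2,+1) = exp(-r*dt) * [p_u*0.456529 + p_m*0.163606 + p_d*0.000000] = 0.199663
  V(2,+2) = exp(-r*dt) * [p_u*0.823830 + p_m*0.456529 + p_d*0.163606] = 0.484216
  V(1,-1) = exp(-r*dt) * [p_u*0.033570 + p_m*0.000000 + p_d*0.000000] = 0.006888
  V(1,+0) = exp(-r*dt) * [p_u*0.199663 + p_m*0.033570 + p_d*0.000000] = 0.062716
  V(1,+1) = exp(-r*dt) * [p_u*0.484216 + p_m*0.199663 + p_d*0.033570] = 0.232688
  V(0,+0) = exp(-r*dt) * [p_u*0.232688 + p_m*0.062716 + p_d*0.006888] = 0.089192


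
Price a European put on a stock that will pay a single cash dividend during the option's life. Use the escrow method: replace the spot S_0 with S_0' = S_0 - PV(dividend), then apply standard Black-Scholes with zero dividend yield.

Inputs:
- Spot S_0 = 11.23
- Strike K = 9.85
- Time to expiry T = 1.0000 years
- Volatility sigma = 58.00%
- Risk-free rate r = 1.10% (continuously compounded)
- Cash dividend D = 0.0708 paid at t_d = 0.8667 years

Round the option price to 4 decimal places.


PV(D) = D * exp(-r * t_d) = 0.0708 * 0.99051160 = 0.07012822
S_0' = S_0 - PV(D) = 11.2300 - 0.07012822 = 11.15987178
d1 = (ln(S_0'/K) + (r + sigma^2/2)*T) / (sigma*sqrt(T)) = 0.52422933
d2 = d1 - sigma*sqrt(T) = -0.05577067
exp(-rT) = 0.98906028
N(-d1) = 0.30005952; N(-d2) = 0.52223775
P = K * exp(-rT) * N(-d2) - S_0' * N(-d1) = 9.8500 * 0.98906028 * 0.52223775 - 11.15987178 * 0.30005952 = 1.7391

Answer: Price = 1.7391


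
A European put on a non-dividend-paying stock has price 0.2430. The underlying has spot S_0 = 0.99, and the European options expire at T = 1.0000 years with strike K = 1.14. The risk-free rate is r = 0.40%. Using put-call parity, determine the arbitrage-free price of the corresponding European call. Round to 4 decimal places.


Put-call parity: C - P = S_0 * exp(-qT) - K * exp(-rT).
S_0 * exp(-qT) = 0.9900 * 1.00000000 = 0.99000000
K * exp(-rT) = 1.1400 * 0.99600799 = 1.13544911
C = P + S*exp(-qT) - K*exp(-rT)
C = 0.2430 + 0.99000000 - 1.13544911 = 0.0976

Answer: Call price = 0.0976


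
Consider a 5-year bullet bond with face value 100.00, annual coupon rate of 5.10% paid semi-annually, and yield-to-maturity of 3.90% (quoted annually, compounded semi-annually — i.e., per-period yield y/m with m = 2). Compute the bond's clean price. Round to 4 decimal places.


Coupon per period c = face * coupon_rate / m = 2.550000
Periods per year m = 2; per-period yield y/m = 0.019500
Number of cashflows N = 10
Cashflows (t years, CF_t, discount factor 1/(1+y/m)^(m*t), PV):
  t = 0.5000: CF_t = 2.550000, DF = 0.980873, PV = 2.501226
  t = 1.0000: CF_t = 2.550000, DF = 0.962112, PV = 2.453385
  t = 1.5000: CF_t = 2.550000, DF = 0.943709, PV = 2.406459
  t = 2.0000: CF_t = 2.550000, DF = 0.925659, PV = 2.360431
  t = 2.5000: CF_t = 2.550000, DF = 0.907954, PV = 2.315283
  t = 3.0000: CF_t = 2.550000, DF = 0.890588, PV = 2.270998
  t = 3.5000: CF_t = 2.550000, DF = 0.873553, PV = 2.227561
  t = 4.0000: CF_t = 2.550000, DF = 0.856845, PV = 2.184954
  t = 4.5000: CF_t = 2.550000, DF = 0.840456, PV = 2.143163
  t = 5.0000: CF_t = 102.550000, DF = 0.824380, PV = 84.540218
Price P = sum_t PV_t = 105.403678

Answer: Price = 105.4037


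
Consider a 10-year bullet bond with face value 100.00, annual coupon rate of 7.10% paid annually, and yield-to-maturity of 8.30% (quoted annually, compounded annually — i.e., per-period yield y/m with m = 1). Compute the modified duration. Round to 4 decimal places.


Coupon per period c = face * coupon_rate / m = 7.100000
Periods per year m = 1; per-period yield y/m = 0.083000
Number of cashflows N = 10
Cashflows (t years, CF_t, discount factor 1/(1+y/m)^(m*t), PV):
  t = 1.0000: CF_t = 7.100000, DF = 0.923361, PV = 6.555863
  t = 2.0000: CF_t = 7.100000, DF = 0.852596, PV = 6.053429
  t = 3.0000: CF_t = 7.100000, DF = 0.787254, PV = 5.589500
  t = 4.0000: CF_t = 7.100000, DF = 0.726919, PV = 5.161127
  t = 5.0000: CF_t = 7.100000, DF = 0.671209, PV = 4.765583
  t = 6.0000: CF_t = 7.100000, DF = 0.619768, PV = 4.400354
  t = 7.0000: CF_t = 7.100000, DF = 0.572270, PV = 4.063115
  t = 8.0000: CF_t = 7.100000, DF = 0.528412, PV = 3.751722
  t = 9.0000: CF_t = 7.100000, DF = 0.487915, PV = 3.464194
  t = 10.0000: CF_t = 107.100000, DF = 0.450521, PV = 48.250843
Price P = sum_t PV_t = 92.055731
First compute Macaulay numerator sum_t t * PV_t:
  t * PV_t at t = 1.0000: 6.555863
  t * PV_t at t = 2.0000: 12.106858
  t * PV_t at t = 3.0000: 16.768501
  t * PV_t at t = 4.0000: 20.644507
  t * PV_t at t = 5.0000: 23.827917
  t * PV_t at t = 6.0000: 26.402124
  t * PV_t at t = 7.0000: 28.441807
  t * PV_t at t = 8.0000: 30.013779
  t * PV_t at t = 9.0000: 31.177748
  t * PV_t at t = 10.0000: 482.508429
Macaulay duration D = 678.447533 / 92.055731 = 7.369965
Modified duration = D / (1 + y/m) = 7.369965 / (1 + 0.083000) = 6.805139

Answer: Modified duration = 6.8051


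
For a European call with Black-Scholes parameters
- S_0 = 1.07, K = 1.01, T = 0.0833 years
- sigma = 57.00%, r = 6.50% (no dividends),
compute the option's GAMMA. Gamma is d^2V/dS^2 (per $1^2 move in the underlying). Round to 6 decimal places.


Answer: Gamma = 2.033216

Derivation:
d1 = 0.4659535017; d2 = 0.3014415873
phi(d1) = 0.3579024320; exp(-qT) = 1.0000000000; exp(-rT) = 0.9946001320
Gamma = exp(-qT) * phi(d1) / (S * sigma * sqrt(T)) = 1.0000000000 * 0.3579024320 / (1.0700 * 0.5700 * 0.2886173938) = 2.033216


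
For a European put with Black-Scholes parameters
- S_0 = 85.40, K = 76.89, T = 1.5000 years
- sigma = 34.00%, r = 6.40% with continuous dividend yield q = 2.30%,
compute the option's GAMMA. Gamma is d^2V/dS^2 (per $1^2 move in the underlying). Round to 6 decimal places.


d1 = 0.6079784155; d2 = 0.1915651592
phi(d1) = 0.3316226974; exp(-qT) = 0.9660883397; exp(-rT) = 0.9084640161
Gamma = exp(-qT) * phi(d1) / (S * sigma * sqrt(T)) = 0.9660883397 * 0.3316226974 / (85.4000 * 0.3400 * 1.2247448714) = 0.009009

Answer: Gamma = 0.009009


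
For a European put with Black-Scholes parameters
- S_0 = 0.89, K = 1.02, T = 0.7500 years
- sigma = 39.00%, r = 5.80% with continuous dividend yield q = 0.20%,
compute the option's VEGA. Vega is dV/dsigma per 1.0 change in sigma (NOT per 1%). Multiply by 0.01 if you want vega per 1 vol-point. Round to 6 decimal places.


d1 = -0.1104336159; d2 = -0.4481835234
phi(d1) = 0.3965170153; exp(-qT) = 0.9985011244; exp(-rT) = 0.9574325541
Vega = S * exp(-qT) * phi(d1) * sqrt(T) = 0.8900 * 0.9985011244 * 0.3965170153 * 0.8660254038 = 0.305162

Answer: Vega = 0.305162


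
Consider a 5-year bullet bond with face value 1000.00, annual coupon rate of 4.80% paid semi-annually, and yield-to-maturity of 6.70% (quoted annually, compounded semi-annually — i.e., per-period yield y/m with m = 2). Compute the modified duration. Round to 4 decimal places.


Coupon per period c = face * coupon_rate / m = 24.000000
Periods per year m = 2; per-period yield y/m = 0.033500
Number of cashflows N = 10
Cashflows (t years, CF_t, discount factor 1/(1+y/m)^(m*t), PV):
  t = 0.5000: CF_t = 24.000000, DF = 0.967586, PV = 23.222061
  t = 1.0000: CF_t = 24.000000, DF = 0.936222, PV = 22.469338
  t = 1.5000: CF_t = 24.000000, DF = 0.905876, PV = 21.741014
  t = 2.0000: CF_t = 24.000000, DF = 0.876512, PV = 21.036298
  t = 2.5000: CF_t = 24.000000, DF = 0.848101, PV = 20.354425
  t = 3.0000: CF_t = 24.000000, DF = 0.820611, PV = 19.694654
  t = 3.5000: CF_t = 24.000000, DF = 0.794011, PV = 19.056269
  t = 4.0000: CF_t = 24.000000, DF = 0.768274, PV = 18.438577
  t = 4.5000: CF_t = 24.000000, DF = 0.743371, PV = 17.840906
  t = 5.0000: CF_t = 1024.000000, DF = 0.719275, PV = 736.537981
Price P = sum_t PV_t = 920.391523
First compute Macaulay numerator sum_t t * PV_t:
  t * PV_t at t = 0.5000: 11.611030
  t * PV_t at t = 1.0000: 22.469338
  t * PV_t at t = 1.5000: 32.611521
  t * PV_t at t = 2.0000: 42.072596
  t * PV_t at t = 2.5000: 50.886062
  t * PV_t at t = 3.0000: 59.083962
  t * PV_t at t = 3.5000: 66.696942
  t * PV_t at t = 4.0000: 73.754307
  t * PV_t at t = 4.5000: 80.284078
  t * PV_t at t = 5.0000: 3682.689905
Macaulay duration D = 4122.159743 / 920.391523 = 4.478702
Modified duration = D / (1 + y/m) = 4.478702 / (1 + 0.033500) = 4.333529

Answer: Modified duration = 4.3335


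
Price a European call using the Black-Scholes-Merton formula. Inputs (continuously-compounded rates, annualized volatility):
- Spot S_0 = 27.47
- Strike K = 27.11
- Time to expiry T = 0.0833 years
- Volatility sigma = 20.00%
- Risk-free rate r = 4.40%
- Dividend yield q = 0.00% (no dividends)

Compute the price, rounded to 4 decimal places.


Answer: Price = 0.8834

Derivation:
d1 = (ln(S/K) + (r - q + 0.5*sigma^2) * T) / (sigma * sqrt(T)) = 0.32089259
d2 = d1 - sigma * sqrt(T) = 0.26316911
exp(-rT) = 0.99634151; exp(-qT) = 1.00000000
C = S_0 * exp(-qT) * N(d1) - K * exp(-rT) * N(d2)
N(d1) = 0.62585411; N(d2) = 0.60378988
C = 27.4700 * 1.00000000 * 0.62585411 - 27.1100 * 0.99634151 * 0.60378988 = 0.8834


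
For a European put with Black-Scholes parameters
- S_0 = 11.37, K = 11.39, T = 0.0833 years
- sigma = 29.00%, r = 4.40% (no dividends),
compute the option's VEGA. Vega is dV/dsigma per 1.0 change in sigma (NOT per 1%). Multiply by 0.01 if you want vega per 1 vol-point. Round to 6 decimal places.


Answer: Vega = 1.306429

Derivation:
d1 = 0.0646422591; d2 = -0.0190567851
phi(d1) = 0.3981096361; exp(-qT) = 1.0000000000; exp(-rT) = 0.9963415086
Vega = S * exp(-qT) * phi(d1) * sqrt(T) = 11.3700 * 1.0000000000 * 0.3981096361 * 0.2886173938 = 1.306429


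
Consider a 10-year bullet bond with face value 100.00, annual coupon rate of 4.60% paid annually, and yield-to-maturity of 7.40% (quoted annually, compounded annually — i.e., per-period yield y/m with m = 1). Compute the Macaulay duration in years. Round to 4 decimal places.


Answer: Macaulay duration = 8.0015 years

Derivation:
Coupon per period c = face * coupon_rate / m = 4.600000
Periods per year m = 1; per-period yield y/m = 0.074000
Number of cashflows N = 10
Cashflows (t years, CF_t, discount factor 1/(1+y/m)^(m*t), PV):
  t = 1.0000: CF_t = 4.600000, DF = 0.931099, PV = 4.283054
  t = 2.0000: CF_t = 4.600000, DF = 0.866945, PV = 3.987946
  t = 3.0000: CF_t = 4.600000, DF = 0.807211, PV = 3.713171
  t = 4.0000: CF_t = 4.600000, DF = 0.751593, PV = 3.457329
  t = 5.0000: CF_t = 4.600000, DF = 0.699808, PV = 3.219115
  t = 6.0000: CF_t = 4.600000, DF = 0.651590, PV = 2.997313
  t = 7.0000: CF_t = 4.600000, DF = 0.606694, PV = 2.790795
  t = 8.0000: CF_t = 4.600000, DF = 0.564892, PV = 2.598505
  t = 9.0000: CF_t = 4.600000, DF = 0.525971, PV = 2.419465
  t = 10.0000: CF_t = 104.600000, DF = 0.489731, PV = 51.225814
Price P = sum_t PV_t = 80.692507
Macaulay numerator sum_t t * PV_t:
  t * PV_t at t = 1.0000: 4.283054
  t * PV_t at t = 2.0000: 7.975892
  t * PV_t at t = 3.0000: 11.139514
  t * PV_t at t = 4.0000: 13.829316
  t * PV_t at t = 5.0000: 16.095573
  t * PV_t at t = 6.0000: 17.983880
  t * PV_t at t = 7.0000: 19.535562
  t * PV_t at t = 8.0000: 20.788041
  t * PV_t at t = 9.0000: 21.775183
  t * PV_t at t = 10.0000: 512.258143
Macaulay duration D = (sum_t t * PV_t) / P = 645.664157 / 80.692507 = 8.001538


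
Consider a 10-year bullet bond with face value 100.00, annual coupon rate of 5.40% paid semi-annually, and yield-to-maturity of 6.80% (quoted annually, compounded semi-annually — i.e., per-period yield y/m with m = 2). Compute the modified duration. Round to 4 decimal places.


Answer: Modified duration = 7.4641

Derivation:
Coupon per period c = face * coupon_rate / m = 2.700000
Periods per year m = 2; per-period yield y/m = 0.034000
Number of cashflows N = 20
Cashflows (t years, CF_t, discount factor 1/(1+y/m)^(m*t), PV):
  t = 0.5000: CF_t = 2.700000, DF = 0.967118, PV = 2.611219
  t = 1.0000: CF_t = 2.700000, DF = 0.935317, PV = 2.525356
  t = 1.5000: CF_t = 2.700000, DF = 0.904562, PV = 2.442318
  t = 2.0000: CF_t = 2.700000, DF = 0.874818, PV = 2.362009
  t = 2.5000: CF_t = 2.700000, DF = 0.846052, PV = 2.284342
  t = 3.0000: CF_t = 2.700000, DF = 0.818233, PV = 2.209228
  t = 3.5000: CF_t = 2.700000, DF = 0.791327, PV = 2.136584
  t = 4.0000: CF_t = 2.700000, DF = 0.765307, PV = 2.066329
  t = 4.5000: CF_t = 2.700000, DF = 0.740142, PV = 1.998384
  t = 5.0000: CF_t = 2.700000, DF = 0.715805, PV = 1.932673
  t = 5.5000: CF_t = 2.700000, DF = 0.692268, PV = 1.869123
  t = 6.0000: CF_t = 2.700000, DF = 0.669505, PV = 1.807662
  t = 6.5000: CF_t = 2.700000, DF = 0.647490, PV = 1.748223
  t = 7.0000: CF_t = 2.700000, DF = 0.626199, PV = 1.690738
  t = 7.5000: CF_t = 2.700000, DF = 0.605608, PV = 1.635143
  t = 8.0000: CF_t = 2.700000, DF = 0.585695, PV = 1.581376
  t = 8.5000: CF_t = 2.700000, DF = 0.566436, PV = 1.529377
  t = 9.0000: CF_t = 2.700000, DF = 0.547810, PV = 1.479088
  t = 9.5000: CF_t = 2.700000, DF = 0.529797, PV = 1.430453
  t = 10.0000: CF_t = 102.700000, DF = 0.512377, PV = 52.621069
Price P = sum_t PV_t = 89.960693
First compute Macaulay numerator sum_t t * PV_t:
  t * PV_t at t = 0.5000: 1.305609
  t * PV_t at t = 1.0000: 2.525356
  t * PV_t at t = 1.5000: 3.663476
  t * PV_t at t = 2.0000: 4.724019
  t * PV_t at t = 2.5000: 5.710854
  t * PV_t at t = 3.0000: 6.627684
  t * PV_t at t = 3.5000: 7.478044
  t * PV_t at t = 4.0000: 8.265316
  t * PV_t at t = 4.5000: 8.992727
  t * PV_t at t = 5.0000: 9.663365
  t * PV_t at t = 5.5000: 10.280175
  t * PV_t at t = 6.0000: 10.845974
  t * PV_t at t = 6.5000: 11.363448
  t * PV_t at t = 7.0000: 11.835163
  t * PV_t at t = 7.5000: 12.263571
  t * PV_t at t = 8.0000: 12.651008
  t * PV_t at t = 8.5000: 12.999706
  t * PV_t at t = 9.0000: 13.311794
  t * PV_t at t = 9.5000: 13.589301
  t * PV_t at t = 10.0000: 526.210692
Macaulay duration D = 694.307284 / 89.960693 = 7.717896
Modified duration = D / (1 + y/m) = 7.717896 / (1 + 0.034000) = 7.464116


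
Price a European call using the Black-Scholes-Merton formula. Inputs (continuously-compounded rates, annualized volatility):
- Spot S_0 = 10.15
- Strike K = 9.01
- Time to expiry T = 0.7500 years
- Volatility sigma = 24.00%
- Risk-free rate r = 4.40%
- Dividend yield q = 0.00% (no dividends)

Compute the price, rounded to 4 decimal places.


d1 = (ln(S/K) + (r - q + 0.5*sigma^2) * T) / (sigma * sqrt(T)) = 0.83590039
d2 = d1 - sigma * sqrt(T) = 0.62805430
exp(-rT) = 0.96753856; exp(-qT) = 1.00000000
C = S_0 * exp(-qT) * N(d1) - K * exp(-rT) * N(d2)
N(d1) = 0.79839453; N(d2) = 0.73501581
C = 10.1500 * 1.00000000 * 0.79839453 - 9.0100 * 0.96753856 * 0.73501581 = 1.6962

Answer: Price = 1.6962


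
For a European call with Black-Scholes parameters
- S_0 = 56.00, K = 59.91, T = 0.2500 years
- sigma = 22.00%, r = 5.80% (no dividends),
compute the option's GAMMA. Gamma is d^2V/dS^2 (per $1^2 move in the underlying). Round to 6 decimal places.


Answer: Gamma = 0.059127

Derivation:
d1 = -0.4267431396; d2 = -0.5367431396
phi(d1) = 0.3642213882; exp(-qT) = 1.0000000000; exp(-rT) = 0.9856046187
Gamma = exp(-qT) * phi(d1) / (S * sigma * sqrt(T)) = 1.0000000000 * 0.3642213882 / (56.0000 * 0.2200 * 0.5000000000) = 0.059127


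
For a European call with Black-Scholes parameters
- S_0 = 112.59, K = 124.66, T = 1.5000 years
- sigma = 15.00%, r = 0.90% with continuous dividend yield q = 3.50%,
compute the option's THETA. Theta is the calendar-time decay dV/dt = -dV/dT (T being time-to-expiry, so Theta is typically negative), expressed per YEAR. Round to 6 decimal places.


d1 = -0.6747643664; d2 = -0.8584760971
phi(d1) = 0.3177177057; exp(-qT) = 0.9488543211; exp(-rT) = 0.9865907163
Theta = -S*exp(-qT)*phi(d1)*sigma/(2*sqrt(T)) - r*K*exp(-rT)*N(d2) + q*S*exp(-qT)*N(d1)
N(d1) = 0.2499127415; N(d2) = 0.1953148119; sqrt(T) = 1.2247448714
Term 1 = -112.5900 * 0.9488543211 * 0.3177177057 * 0.1500 / (2 * 1.2247448714) = -2.0785305422
Term 2 = -0.0090 * 124.6600 * 0.9865907163 * 0.1953148119 = -0.2161931036
Term 3 = 0.0350 * 112.5900 * 0.9488543211 * 0.2499127415 = 0.9344494266
Theta = -2.0785305422 + (-0.2161931036) + (0.9344494266) = -1.360274

Answer: Theta = -1.360274


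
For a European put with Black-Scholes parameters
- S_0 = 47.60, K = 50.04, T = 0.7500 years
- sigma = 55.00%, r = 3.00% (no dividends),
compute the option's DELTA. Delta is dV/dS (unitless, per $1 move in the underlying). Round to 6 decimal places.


Answer: Delta = -0.428402

Derivation:
d1 = 0.1804431125; d2 = -0.2958708596
phi(d1) = 0.3925001374; exp(-qT) = 1.0000000000; exp(-rT) = 0.9777512372
N(-d1) = 0.4284023554
Delta = -exp(-qT) * N(-d1) = -1.0000000000 * 0.4284023554 = -0.428402


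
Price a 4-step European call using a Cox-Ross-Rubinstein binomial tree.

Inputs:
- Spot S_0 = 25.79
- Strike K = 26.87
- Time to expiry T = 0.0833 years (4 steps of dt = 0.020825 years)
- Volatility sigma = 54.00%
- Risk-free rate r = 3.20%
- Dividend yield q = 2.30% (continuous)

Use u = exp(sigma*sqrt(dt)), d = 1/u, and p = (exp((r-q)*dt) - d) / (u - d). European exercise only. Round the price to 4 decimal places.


dt = T/N = 0.020825
u = exp(sigma*sqrt(dt)) = 1.081043; d = 1/u = 0.925032
p = (exp((r-q)*dt) - d) / (u - d) = 0.481730
Discount per step: exp(-r*dt) = 0.999334
Stock lattice S(k, i) with i counting down-moves:
  k=0: S(0,0) = 25.7900
  k=1: S(1,0) = 27.8801; S(1,1) = 23.8566
  k=2: S(2,0) = 30.1396; S(2,1) = 25.7900; S(2,2) = 22.0681
  k=3: S(3,0) = 32.5822; S(3,1) = 27.8801; S(3,2) = 23.8566; S(3,3) = 20.4137
  k=4: S(4,0) = 35.2228; S(4,1) = 30.1396; S(4,2) = 25.7900; S(4,3) = 22.0681; S(4,4) = 18.8833
Terminal payoffs V(N, i) = max(S_T - K, 0):
  V(4,0) = 8.352800; V(4,1) = 3.269609; V(4,2) = 0.000000; V(4,3) = 0.000000; V(4,4) = 0.000000
Backward induction: V(k, i) = exp(-r*dt) * [p * V(k+1, i) + (1-p) * V(k+1, i+1)].
  V(3,0) = exp(-r*dt) * [p*8.352800 + (1-p)*3.269609] = 5.714523
  V(3,1) = exp(-r*dt) * [p*3.269609 + (1-p)*0.000000] = 1.574018
  V(3,2) = exp(-r*dt) * [p*0.000000 + (1-p)*0.000000] = 0.000000
  V(3,3) = exp(-r*dt) * [p*0.000000 + (1-p)*0.000000] = 0.000000
  V(2,0) = exp(-r*dt) * [p*5.714523 + (1-p)*1.574018] = 3.566245
  V(2,1) = exp(-r*dt) * [p*1.574018 + (1-p)*0.000000] = 0.757746
  V(2,2) = exp(-r*dt) * [p*0.000000 + (1-p)*0.000000] = 0.000000
  V(1,0) = exp(-r*dt) * [p*3.566245 + (1-p)*0.757746] = 2.109277
  V(1,1) = exp(-r*dt) * [p*0.757746 + (1-p)*0.000000] = 0.364786
  V(0,0) = exp(-r*dt) * [p*2.109277 + (1-p)*0.364786] = 1.204356

Answer: Price = V(0,0) = 1.2044


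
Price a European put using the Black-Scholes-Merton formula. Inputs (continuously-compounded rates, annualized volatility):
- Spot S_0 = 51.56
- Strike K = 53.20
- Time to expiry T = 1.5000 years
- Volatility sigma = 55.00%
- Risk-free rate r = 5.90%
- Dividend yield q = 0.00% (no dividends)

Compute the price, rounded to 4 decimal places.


Answer: Price = 11.8332

Derivation:
d1 = (ln(S/K) + (r - q + 0.5*sigma^2) * T) / (sigma * sqrt(T)) = 0.42170235
d2 = d1 - sigma * sqrt(T) = -0.25190733
exp(-rT) = 0.91530311; exp(-qT) = 1.00000000
P = K * exp(-rT) * N(-d2) - S_0 * exp(-qT) * N(-d1)
N(-d1) = 0.33662115; N(-d2) = 0.59944365
P = 53.2000 * 0.91530311 * 0.59944365 - 51.5600 * 1.00000000 * 0.33662115 = 11.8332


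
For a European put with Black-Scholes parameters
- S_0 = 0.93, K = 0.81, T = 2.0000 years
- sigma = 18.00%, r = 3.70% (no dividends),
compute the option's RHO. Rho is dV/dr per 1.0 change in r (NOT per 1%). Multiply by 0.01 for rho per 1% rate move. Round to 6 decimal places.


Answer: Rho = -0.361150

Derivation:
d1 = 0.9606844593; d2 = 0.7061260181
phi(d1) = 0.2514789858; exp(-qT) = 1.0000000000; exp(-rT) = 0.9286716938
N(-d2) = 0.2400548864
Rho = -K*T*exp(-rT)*N(-d2) = -0.8100 * 2.0000 * 0.9286716938 * 0.2400548864 = -0.361150


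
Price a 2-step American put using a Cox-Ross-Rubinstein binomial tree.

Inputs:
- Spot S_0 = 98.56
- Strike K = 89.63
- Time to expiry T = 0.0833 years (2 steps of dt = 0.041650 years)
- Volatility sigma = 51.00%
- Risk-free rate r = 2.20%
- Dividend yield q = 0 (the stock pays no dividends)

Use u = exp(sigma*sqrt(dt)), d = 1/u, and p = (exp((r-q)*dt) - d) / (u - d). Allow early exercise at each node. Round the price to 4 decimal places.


Answer: Price = V(0,0) = 2.6049

Derivation:
dt = T/N = 0.041650
u = exp(sigma*sqrt(dt)) = 1.109692; d = 1/u = 0.901151
p = (exp((r-q)*dt) - d) / (u - d) = 0.478399
Discount per step: exp(-r*dt) = 0.999084
Stock lattice S(k, i) with i counting down-moves:
  k=0: S(0,0) = 98.5600
  k=1: S(1,0) = 109.3712; S(1,1) = 88.8174
  k=2: S(2,0) = 121.3684; S(2,1) = 98.5600; S(2,2) = 80.0379
Terminal payoffs V(N, i) = max(K - S_T, 0):
  V(2,0) = 0.000000; V(2,1) = 0.000000; V(2,2) = 9.592080
Backward induction: V(k, i) = exp(-r*dt) * [p * V(k+1, i) + (1-p) * V(k+1, i+1)]; then take max(V_cont, immediate exercise) for American.
  V(1,0) = exp(-r*dt) * [p*0.000000 + (1-p)*0.000000] = 0.000000; exercise = 0.000000; V(1,0) = max -> 0.000000
  V(1,1) = exp(-r*dt) * [p*0.000000 + (1-p)*9.592080] = 4.998659; exercise = 0.812562; V(1,1) = max -> 4.998659
  V(0,0) = exp(-r*dt) * [p*0.000000 + (1-p)*4.998659] = 2.604919; exercise = 0.000000; V(0,0) = max -> 2.604919


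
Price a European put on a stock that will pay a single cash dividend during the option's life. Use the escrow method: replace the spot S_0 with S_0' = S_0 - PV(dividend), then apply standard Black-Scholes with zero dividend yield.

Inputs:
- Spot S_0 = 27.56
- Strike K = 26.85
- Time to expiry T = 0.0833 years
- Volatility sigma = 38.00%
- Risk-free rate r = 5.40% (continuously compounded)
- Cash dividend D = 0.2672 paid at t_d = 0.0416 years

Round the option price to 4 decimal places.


Answer: Price = 0.9206

Derivation:
PV(D) = D * exp(-r * t_d) = 0.2672 * 0.99775612 = 0.26660044
S_0' = S_0 - PV(D) = 27.5600 - 0.26660044 = 27.29339956
d1 = (ln(S_0'/K) + (r + sigma^2/2)*T) / (sigma*sqrt(T)) = 0.24519383
d2 = d1 - sigma*sqrt(T) = 0.13551922
exp(-rT) = 0.99551190
N(-d1) = 0.40315318; N(-d2) = 0.44610068
P = K * exp(-rT) * N(-d2) - S_0' * N(-d1) = 26.8500 * 0.99551190 * 0.44610068 - 27.29339956 * 0.40315318 = 0.9206


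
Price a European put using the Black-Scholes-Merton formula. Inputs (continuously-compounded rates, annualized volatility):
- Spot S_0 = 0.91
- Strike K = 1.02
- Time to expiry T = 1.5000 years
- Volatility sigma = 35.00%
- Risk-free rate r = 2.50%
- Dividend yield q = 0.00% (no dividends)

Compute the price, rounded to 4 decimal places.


d1 = (ln(S/K) + (r - q + 0.5*sigma^2) * T) / (sigma * sqrt(T)) = 0.03560320
d2 = d1 - sigma * sqrt(T) = -0.39305750
exp(-rT) = 0.96319442; exp(-qT) = 1.00000000
P = K * exp(-rT) * N(-d2) - S_0 * exp(-qT) * N(-d1)
N(-d1) = 0.48579938; N(-d2) = 0.65286149
P = 1.0200 * 0.96319442 * 0.65286149 - 0.9100 * 1.00000000 * 0.48579938 = 0.1993

Answer: Price = 0.1993


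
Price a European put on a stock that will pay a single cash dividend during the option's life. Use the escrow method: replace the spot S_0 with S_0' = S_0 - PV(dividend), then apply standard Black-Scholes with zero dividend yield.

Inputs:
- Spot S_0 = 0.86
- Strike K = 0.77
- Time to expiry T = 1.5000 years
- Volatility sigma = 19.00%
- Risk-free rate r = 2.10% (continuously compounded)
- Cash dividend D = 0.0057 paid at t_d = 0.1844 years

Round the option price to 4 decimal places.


Answer: Price = 0.0322

Derivation:
PV(D) = D * exp(-r * t_d) = 0.0057 * 0.99613509 = 0.00567797
S_0' = S_0 - PV(D) = 0.8600 - 0.00567797 = 0.85432203
d1 = (ln(S_0'/K) + (r + sigma^2/2)*T) / (sigma*sqrt(T)) = 0.69828804
d2 = d1 - sigma*sqrt(T) = 0.46558651
exp(-rT) = 0.96899096
N(-d1) = 0.24249854; N(-d2) = 0.32075575
P = K * exp(-rT) * N(-d2) - S_0' * N(-d1) = 0.7700 * 0.96899096 * 0.32075575 - 0.85432203 * 0.24249854 = 0.0322


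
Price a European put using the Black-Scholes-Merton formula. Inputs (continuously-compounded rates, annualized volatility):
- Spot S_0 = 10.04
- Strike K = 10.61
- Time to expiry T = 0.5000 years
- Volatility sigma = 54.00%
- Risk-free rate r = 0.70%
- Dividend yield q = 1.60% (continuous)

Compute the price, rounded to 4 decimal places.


Answer: Price = 1.8797

Derivation:
d1 = (ln(S/K) + (r - q + 0.5*sigma^2) * T) / (sigma * sqrt(T)) = 0.03451771
d2 = d1 - sigma * sqrt(T) = -0.34731995
exp(-rT) = 0.99650612; exp(-qT) = 0.99203191
P = K * exp(-rT) * N(-d2) - S_0 * exp(-qT) * N(-d1)
N(-d1) = 0.48623216; N(-d2) = 0.63582452
P = 10.6100 * 0.99650612 * 0.63582452 - 10.0400 * 0.99203191 * 0.48623216 = 1.8797


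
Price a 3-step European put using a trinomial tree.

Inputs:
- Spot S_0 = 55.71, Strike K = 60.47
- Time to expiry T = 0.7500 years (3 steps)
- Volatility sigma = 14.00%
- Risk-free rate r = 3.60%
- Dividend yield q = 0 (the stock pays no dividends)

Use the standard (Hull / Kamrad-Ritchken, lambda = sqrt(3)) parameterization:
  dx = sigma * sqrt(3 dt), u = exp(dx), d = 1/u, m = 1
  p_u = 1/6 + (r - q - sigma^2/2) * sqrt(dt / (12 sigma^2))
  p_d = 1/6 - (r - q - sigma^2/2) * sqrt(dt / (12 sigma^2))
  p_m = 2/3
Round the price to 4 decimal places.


dt = T/N = 0.250000; dx = sigma*sqrt(3*dt) = 0.121244
u = exp(dx) = 1.128900; d = 1/u = 0.885818
p_u = 0.193678, p_m = 0.666667, p_d = 0.139655
Discount per step: exp(-r*dt) = 0.991040
Stock lattice S(k, j) with j the centered position index:
  k=0: S(0,+0) = 55.7100
  k=1: S(1,-1) = 49.3489; S(1,+0) = 55.7100; S(1,+1) = 62.8910
  k=2: S(2,-2) = 43.7142; S(2,-1) = 49.3489; S(2,+0) = 55.7100; S(2,+1) = 62.8910; S(2,+2) = 70.9976
  k=3: S(3,-3) = 38.7228; S(3,-2) = 43.7142; S(3,-1) = 49.3489; S(3,+0) = 55.7100; S(3,+1) = 62.8910; S(3,+2) = 70.9976; S(3,+3) = 80.1492
Terminal payoffs V(N, j) = max(K - S_T, 0):
  V(3,-3) = 21.747184; V(3,-2) = 16.755819; V(3,-1) = 11.121069; V(3,+0) = 4.760000; V(3,+1) = 0.000000; V(3,+2) = 0.000000; V(3,+3) = 0.000000
Backward induction: V(k, j) = exp(-r*dt) * [p_u * V(k+1, j+1) + p_m * V(k+1, j) + p_d * V(k+1, j-1)]
  V(2,-2) = exp(-r*dt) * [p_u*11.121069 + p_m*16.755819 + p_d*21.747184] = 16.214965
  V(2,-1) = exp(-r*dt) * [p_u*4.760000 + p_m*11.121069 + p_d*16.755819] = 10.580335
  V(2,+0) = exp(-r*dt) * [p_u*0.000000 + p_m*4.760000 + p_d*11.121069] = 4.684098
  V(2,+1) = exp(-r*dt) * [p_u*0.000000 + p_m*0.000000 + p_d*4.760000] = 0.658801
  V(2,+2) = exp(-r*dt) * [p_u*0.000000 + p_m*0.000000 + p_d*0.000000] = 0.000000
  V(1,-1) = exp(-r*dt) * [p_u*4.684098 + p_m*10.580335 + p_d*16.214965] = 10.133650
  V(1,+0) = exp(-r*dt) * [p_u*0.658801 + p_m*4.684098 + p_d*10.580335] = 4.685563
  V(1,+1) = exp(-r*dt) * [p_u*0.000000 + p_m*0.658801 + p_d*4.684098] = 1.083562
  V(0,+0) = exp(-r*dt) * [p_u*1.083562 + p_m*4.685563 + p_d*10.133650] = 4.706238

Answer: Price = V(0,0) = 4.7062


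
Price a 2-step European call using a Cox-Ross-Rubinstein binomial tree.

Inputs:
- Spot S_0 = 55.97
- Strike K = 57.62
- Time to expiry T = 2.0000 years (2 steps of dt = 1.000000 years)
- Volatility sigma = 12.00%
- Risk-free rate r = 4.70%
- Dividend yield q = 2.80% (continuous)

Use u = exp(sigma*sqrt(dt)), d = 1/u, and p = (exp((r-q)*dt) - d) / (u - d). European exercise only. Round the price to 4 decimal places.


Answer: Price = V(0,0) = 3.7230

Derivation:
dt = T/N = 1.000000
u = exp(sigma*sqrt(dt)) = 1.127497; d = 1/u = 0.886920
p = (exp((r-q)*dt) - d) / (u - d) = 0.549768
Discount per step: exp(-r*dt) = 0.954087
Stock lattice S(k, i) with i counting down-moves:
  k=0: S(0,0) = 55.9700
  k=1: S(1,0) = 63.1060; S(1,1) = 49.6409
  k=2: S(2,0) = 71.1518; S(2,1) = 55.9700; S(2,2) = 44.0276
Terminal payoffs V(N, i) = max(S_T - K, 0):
  V(2,0) = 13.531815; V(2,1) = 0.000000; V(2,2) = 0.000000
Backward induction: V(k, i) = exp(-r*dt) * [p * V(k+1, i) + (1-p) * V(k+1, i+1)].
  V(1,0) = exp(-r*dt) * [p*13.531815 + (1-p)*0.000000] = 7.097798
  V(1,1) = exp(-r*dt) * [p*0.000000 + (1-p)*0.000000] = 0.000000
  V(0,0) = exp(-r*dt) * [p*7.097798 + (1-p)*0.000000] = 3.722985


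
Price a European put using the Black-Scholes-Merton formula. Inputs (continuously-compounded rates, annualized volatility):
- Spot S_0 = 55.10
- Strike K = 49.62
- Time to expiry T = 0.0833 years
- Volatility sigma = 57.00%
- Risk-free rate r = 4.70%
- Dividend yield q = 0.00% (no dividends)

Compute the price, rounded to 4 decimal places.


Answer: Price = 1.3082

Derivation:
d1 = (ln(S/K) + (r - q + 0.5*sigma^2) * T) / (sigma * sqrt(T)) = 0.74282111
d2 = d1 - sigma * sqrt(T) = 0.57830920
exp(-rT) = 0.99609255; exp(-qT) = 1.00000000
P = K * exp(-rT) * N(-d2) - S_0 * exp(-qT) * N(-d1)
N(-d1) = 0.22879500; N(-d2) = 0.28152769
P = 49.6200 * 0.99609255 * 0.28152769 - 55.1000 * 1.00000000 * 0.22879500 = 1.3082


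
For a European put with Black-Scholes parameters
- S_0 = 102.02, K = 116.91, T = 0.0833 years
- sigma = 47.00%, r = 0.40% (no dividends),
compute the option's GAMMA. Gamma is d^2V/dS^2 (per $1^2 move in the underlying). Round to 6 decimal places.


d1 = -0.9340338149; d2 = -1.0696839900
phi(d1) = 0.2579090909; exp(-qT) = 1.0000000000; exp(-rT) = 0.9996668555
Gamma = exp(-qT) * phi(d1) / (S * sigma * sqrt(T)) = 1.0000000000 * 0.2579090909 / (102.0200 * 0.4700 * 0.2886173938) = 0.018636

Answer: Gamma = 0.018636


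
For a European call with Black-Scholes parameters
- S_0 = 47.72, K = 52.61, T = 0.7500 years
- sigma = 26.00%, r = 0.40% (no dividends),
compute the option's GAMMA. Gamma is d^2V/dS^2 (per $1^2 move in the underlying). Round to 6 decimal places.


d1 = -0.3073529421; d2 = -0.5325195471
phi(d1) = 0.3805371588; exp(-qT) = 1.0000000000; exp(-rT) = 0.9970044955
Gamma = exp(-qT) * phi(d1) / (S * sigma * sqrt(T)) = 1.0000000000 * 0.3805371588 / (47.7200 * 0.2600 * 0.8660254038) = 0.035415

Answer: Gamma = 0.035415


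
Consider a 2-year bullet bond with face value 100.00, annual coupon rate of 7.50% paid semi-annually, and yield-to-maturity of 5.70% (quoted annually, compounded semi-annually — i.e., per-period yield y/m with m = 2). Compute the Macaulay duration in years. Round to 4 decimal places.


Coupon per period c = face * coupon_rate / m = 3.750000
Periods per year m = 2; per-period yield y/m = 0.028500
Number of cashflows N = 4
Cashflows (t years, CF_t, discount factor 1/(1+y/m)^(m*t), PV):
  t = 0.5000: CF_t = 3.750000, DF = 0.972290, PV = 3.646087
  t = 1.0000: CF_t = 3.750000, DF = 0.945347, PV = 3.545053
  t = 1.5000: CF_t = 3.750000, DF = 0.919152, PV = 3.446818
  t = 2.0000: CF_t = 103.750000, DF = 0.893682, PV = 92.719466
Price P = sum_t PV_t = 103.357423
Macaulay numerator sum_t t * PV_t:
  t * PV_t at t = 0.5000: 1.823043
  t * PV_t at t = 1.0000: 3.545053
  t * PV_t at t = 1.5000: 5.170227
  t * PV_t at t = 2.0000: 185.438932
Macaulay duration D = (sum_t t * PV_t) / P = 195.977255 / 103.357423 = 1.896112

Answer: Macaulay duration = 1.8961 years
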